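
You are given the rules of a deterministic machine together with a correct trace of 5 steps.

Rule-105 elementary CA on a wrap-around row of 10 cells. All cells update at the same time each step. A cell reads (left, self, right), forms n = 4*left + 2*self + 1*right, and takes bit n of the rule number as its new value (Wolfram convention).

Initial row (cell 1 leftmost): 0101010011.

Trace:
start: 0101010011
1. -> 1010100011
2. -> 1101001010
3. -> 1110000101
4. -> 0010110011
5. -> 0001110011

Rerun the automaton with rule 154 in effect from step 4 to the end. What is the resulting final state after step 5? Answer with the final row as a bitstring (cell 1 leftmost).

1000110111

(re-executing steps 4..5 under rule 154; state before step 4: 1110000101)
4. -> 1101001001
5. -> 1000110111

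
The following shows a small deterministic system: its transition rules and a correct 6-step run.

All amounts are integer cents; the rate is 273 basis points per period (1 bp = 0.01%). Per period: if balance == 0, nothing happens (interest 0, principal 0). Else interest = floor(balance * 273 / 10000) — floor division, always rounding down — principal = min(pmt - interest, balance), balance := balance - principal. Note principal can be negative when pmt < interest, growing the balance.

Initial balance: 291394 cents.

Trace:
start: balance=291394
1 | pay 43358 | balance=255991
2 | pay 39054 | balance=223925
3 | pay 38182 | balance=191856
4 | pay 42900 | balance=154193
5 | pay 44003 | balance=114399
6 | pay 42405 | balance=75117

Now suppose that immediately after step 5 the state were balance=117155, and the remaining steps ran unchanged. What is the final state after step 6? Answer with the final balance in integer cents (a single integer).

77948

state after step 5 := balance=117155
6 | pay 42405 | balance=77948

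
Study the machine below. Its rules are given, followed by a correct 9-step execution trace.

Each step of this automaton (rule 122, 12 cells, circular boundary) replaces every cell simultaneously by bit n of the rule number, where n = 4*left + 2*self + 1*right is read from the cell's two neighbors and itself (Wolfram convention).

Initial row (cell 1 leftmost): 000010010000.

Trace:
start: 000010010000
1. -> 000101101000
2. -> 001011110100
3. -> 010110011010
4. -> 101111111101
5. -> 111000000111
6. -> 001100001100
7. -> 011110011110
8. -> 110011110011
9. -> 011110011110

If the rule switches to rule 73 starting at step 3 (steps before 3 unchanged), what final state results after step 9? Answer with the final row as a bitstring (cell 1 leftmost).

101000000101

(re-executing steps 3..9 under rule 73; state before step 3: 001011110100)
3. -> 100010010001
4. -> 101000000101
5. -> 100011110001
6. -> 101010010101
7. -> 100000000001
8. -> 101111111101
9. -> 101000000101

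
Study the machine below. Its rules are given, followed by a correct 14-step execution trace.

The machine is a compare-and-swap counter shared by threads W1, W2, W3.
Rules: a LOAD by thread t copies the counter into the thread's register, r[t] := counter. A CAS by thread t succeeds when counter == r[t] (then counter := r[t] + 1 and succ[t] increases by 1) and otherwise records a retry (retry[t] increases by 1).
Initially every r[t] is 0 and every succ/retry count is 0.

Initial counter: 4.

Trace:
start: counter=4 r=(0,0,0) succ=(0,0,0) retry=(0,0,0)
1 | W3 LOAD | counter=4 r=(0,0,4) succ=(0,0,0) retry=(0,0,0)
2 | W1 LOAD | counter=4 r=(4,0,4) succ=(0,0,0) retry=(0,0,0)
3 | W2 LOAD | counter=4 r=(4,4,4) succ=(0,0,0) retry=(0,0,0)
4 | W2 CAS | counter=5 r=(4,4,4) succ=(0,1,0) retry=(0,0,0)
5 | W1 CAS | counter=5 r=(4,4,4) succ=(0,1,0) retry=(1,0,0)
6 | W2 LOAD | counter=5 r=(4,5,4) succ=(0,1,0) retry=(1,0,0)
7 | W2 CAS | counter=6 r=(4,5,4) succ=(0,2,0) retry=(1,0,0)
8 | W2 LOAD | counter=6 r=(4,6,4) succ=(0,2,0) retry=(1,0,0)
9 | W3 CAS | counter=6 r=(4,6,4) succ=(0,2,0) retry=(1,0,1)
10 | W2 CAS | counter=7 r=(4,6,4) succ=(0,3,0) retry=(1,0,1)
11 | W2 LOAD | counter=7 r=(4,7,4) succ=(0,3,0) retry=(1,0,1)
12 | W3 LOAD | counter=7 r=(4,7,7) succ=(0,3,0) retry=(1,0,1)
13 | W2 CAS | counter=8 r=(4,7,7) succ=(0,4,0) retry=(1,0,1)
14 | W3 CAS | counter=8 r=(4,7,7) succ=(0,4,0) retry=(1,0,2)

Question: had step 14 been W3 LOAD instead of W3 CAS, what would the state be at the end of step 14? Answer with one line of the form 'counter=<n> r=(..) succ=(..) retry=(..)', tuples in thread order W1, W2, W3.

counter=8 r=(4,7,8) succ=(0,4,0) retry=(1,0,1)

(re-executing from step 14 with the substitution; state before step 14: counter=8 r=(4,7,7) succ=(0,4,0) retry=(1,0,1))
14 | W3 LOAD | counter=8 r=(4,7,8) succ=(0,4,0) retry=(1,0,1)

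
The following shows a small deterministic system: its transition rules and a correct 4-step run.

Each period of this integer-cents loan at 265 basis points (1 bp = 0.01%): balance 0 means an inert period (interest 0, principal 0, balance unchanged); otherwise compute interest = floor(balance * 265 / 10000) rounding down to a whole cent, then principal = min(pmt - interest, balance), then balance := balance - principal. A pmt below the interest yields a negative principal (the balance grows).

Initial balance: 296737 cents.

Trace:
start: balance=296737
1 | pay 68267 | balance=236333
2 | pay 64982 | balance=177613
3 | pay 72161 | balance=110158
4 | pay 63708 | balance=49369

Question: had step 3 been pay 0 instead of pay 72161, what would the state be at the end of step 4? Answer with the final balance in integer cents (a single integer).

(re-executing from step 3 with the substitution; state before step 3: balance=177613)
3 | pay 0 | balance=182319
4 | pay 63708 | balance=123442

123442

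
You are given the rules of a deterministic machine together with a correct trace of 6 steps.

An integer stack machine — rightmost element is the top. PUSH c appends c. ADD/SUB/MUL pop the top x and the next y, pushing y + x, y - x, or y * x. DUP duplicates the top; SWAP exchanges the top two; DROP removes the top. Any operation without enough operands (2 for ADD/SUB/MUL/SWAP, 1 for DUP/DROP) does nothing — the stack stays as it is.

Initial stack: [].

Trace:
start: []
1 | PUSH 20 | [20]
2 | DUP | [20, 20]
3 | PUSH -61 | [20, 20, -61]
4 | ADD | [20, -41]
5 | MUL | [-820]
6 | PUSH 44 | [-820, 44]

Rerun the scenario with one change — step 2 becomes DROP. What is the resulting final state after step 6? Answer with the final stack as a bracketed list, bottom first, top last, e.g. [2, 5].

(re-executing from step 2 with the substitution; state before step 2: [20])
2 | DROP | []
3 | PUSH -61 | [-61]
4 | ADD | [-61]
5 | MUL | [-61]
6 | PUSH 44 | [-61, 44]

[-61, 44]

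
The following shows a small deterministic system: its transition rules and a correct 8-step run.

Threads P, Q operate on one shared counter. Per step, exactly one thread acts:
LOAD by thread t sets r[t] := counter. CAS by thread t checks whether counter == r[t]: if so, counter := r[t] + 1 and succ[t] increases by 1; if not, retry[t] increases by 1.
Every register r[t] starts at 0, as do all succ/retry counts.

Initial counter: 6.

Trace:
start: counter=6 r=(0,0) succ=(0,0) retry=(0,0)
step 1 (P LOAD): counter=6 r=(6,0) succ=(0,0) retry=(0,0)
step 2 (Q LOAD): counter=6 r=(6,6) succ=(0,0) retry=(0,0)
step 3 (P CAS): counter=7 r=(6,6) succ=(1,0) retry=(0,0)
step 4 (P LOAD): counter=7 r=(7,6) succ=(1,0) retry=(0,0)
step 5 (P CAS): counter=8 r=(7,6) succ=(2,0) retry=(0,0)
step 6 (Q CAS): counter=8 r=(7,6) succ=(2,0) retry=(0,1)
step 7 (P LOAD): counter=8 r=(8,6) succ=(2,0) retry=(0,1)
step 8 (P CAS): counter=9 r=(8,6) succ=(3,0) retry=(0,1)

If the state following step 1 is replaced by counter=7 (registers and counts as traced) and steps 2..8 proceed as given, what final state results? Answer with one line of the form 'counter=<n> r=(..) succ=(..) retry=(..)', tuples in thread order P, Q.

counter=9 r=(8,7) succ=(2,0) retry=(1,1)

state after step 1 := counter=7 r=(6,0) succ=(0,0) retry=(0,0)
step 2 (Q LOAD): counter=7 r=(6,7) succ=(0,0) retry=(0,0)
step 3 (P CAS): counter=7 r=(6,7) succ=(0,0) retry=(1,0)
step 4 (P LOAD): counter=7 r=(7,7) succ=(0,0) retry=(1,0)
step 5 (P CAS): counter=8 r=(7,7) succ=(1,0) retry=(1,0)
step 6 (Q CAS): counter=8 r=(7,7) succ=(1,0) retry=(1,1)
step 7 (P LOAD): counter=8 r=(8,7) succ=(1,0) retry=(1,1)
step 8 (P CAS): counter=9 r=(8,7) succ=(2,0) retry=(1,1)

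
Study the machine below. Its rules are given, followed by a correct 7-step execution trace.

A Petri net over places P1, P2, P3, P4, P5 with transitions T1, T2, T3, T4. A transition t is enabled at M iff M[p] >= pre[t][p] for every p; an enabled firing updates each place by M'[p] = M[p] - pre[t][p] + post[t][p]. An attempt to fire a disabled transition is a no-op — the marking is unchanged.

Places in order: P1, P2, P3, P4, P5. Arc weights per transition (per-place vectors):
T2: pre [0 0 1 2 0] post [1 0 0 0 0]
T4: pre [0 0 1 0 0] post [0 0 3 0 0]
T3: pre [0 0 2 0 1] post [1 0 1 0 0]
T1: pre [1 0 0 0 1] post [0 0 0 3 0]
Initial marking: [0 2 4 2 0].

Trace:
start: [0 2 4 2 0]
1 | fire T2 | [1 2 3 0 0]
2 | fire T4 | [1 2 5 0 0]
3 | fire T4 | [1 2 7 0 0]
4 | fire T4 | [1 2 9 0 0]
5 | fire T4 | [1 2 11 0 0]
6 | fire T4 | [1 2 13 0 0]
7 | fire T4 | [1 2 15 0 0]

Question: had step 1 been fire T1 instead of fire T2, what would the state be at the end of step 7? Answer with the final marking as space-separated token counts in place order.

(re-executing from step 1 with the substitution; state before step 1: [0 2 4 2 0])
1 | fire T1 | [0 2 4 2 0]
2 | fire T4 | [0 2 6 2 0]
3 | fire T4 | [0 2 8 2 0]
4 | fire T4 | [0 2 10 2 0]
5 | fire T4 | [0 2 12 2 0]
6 | fire T4 | [0 2 14 2 0]
7 | fire T4 | [0 2 16 2 0]

0 2 16 2 0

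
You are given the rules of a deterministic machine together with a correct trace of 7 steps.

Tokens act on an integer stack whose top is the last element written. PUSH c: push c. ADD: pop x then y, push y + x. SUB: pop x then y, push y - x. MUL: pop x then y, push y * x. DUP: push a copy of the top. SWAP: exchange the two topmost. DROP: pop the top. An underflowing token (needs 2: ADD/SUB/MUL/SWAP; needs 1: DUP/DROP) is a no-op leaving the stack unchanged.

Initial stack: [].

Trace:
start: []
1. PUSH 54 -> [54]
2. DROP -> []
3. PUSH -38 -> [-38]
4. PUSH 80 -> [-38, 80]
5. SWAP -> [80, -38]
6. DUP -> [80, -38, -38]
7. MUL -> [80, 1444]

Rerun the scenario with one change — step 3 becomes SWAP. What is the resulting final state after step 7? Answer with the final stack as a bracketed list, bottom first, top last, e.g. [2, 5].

[6400]

(re-executing from step 3 with the substitution; state before step 3: [])
3. SWAP -> []
4. PUSH 80 -> [80]
5. SWAP -> [80]
6. DUP -> [80, 80]
7. MUL -> [6400]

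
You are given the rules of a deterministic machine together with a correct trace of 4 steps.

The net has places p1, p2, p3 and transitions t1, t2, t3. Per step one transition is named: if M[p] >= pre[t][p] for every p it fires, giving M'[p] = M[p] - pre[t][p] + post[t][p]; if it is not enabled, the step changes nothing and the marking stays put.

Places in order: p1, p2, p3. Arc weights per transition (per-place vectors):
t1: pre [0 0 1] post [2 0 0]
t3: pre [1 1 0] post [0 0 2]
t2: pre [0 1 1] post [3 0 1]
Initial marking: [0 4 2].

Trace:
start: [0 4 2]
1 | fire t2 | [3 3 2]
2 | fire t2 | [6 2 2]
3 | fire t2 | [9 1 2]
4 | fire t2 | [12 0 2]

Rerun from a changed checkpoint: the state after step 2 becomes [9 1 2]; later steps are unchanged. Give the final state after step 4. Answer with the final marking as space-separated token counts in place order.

state after step 2 := [9 1 2]
3 | fire t2 | [12 0 2]
4 | fire t2 | [12 0 2]

12 0 2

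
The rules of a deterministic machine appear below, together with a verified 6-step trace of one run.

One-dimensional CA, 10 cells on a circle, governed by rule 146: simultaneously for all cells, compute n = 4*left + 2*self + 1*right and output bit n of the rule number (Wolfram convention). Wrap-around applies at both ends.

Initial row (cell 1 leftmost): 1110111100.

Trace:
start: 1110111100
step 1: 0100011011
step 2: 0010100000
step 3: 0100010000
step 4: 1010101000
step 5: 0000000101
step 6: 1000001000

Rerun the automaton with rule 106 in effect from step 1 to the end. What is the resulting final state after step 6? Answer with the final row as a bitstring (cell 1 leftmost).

(re-executing steps 1..6 under rule 106; state before step 1: 1110111100)
step 1: 1011100101
step 2: 1110101011
step 3: 0011010110
step 4: 0111101110
step 5: 1100111010
step 6: 1101101101

1101101101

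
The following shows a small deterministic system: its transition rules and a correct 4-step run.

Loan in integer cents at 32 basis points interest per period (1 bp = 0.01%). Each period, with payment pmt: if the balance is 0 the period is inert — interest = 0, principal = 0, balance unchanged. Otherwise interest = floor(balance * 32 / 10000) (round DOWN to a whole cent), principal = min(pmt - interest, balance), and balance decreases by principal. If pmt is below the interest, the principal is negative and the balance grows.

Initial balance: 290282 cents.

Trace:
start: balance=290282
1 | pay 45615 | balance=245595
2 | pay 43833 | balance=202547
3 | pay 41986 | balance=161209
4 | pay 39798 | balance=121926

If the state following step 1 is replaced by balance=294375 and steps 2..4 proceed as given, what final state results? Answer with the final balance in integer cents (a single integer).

state after step 1 := balance=294375
2 | pay 43833 | balance=251484
3 | pay 41986 | balance=210302
4 | pay 39798 | balance=171176

171176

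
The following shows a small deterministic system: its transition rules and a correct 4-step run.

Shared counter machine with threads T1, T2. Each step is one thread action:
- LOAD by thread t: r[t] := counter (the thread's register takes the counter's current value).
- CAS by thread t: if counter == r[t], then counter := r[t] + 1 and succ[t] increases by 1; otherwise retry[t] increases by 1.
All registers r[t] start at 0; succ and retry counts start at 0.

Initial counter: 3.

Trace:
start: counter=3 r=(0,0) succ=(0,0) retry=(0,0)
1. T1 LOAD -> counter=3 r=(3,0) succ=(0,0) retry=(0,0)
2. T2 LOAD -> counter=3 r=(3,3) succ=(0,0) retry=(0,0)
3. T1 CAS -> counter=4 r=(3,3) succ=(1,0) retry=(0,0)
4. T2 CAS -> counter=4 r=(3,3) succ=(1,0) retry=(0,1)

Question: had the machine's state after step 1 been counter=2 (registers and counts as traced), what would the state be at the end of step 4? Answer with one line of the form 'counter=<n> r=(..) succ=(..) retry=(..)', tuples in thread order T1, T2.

state after step 1 := counter=2 r=(3,0) succ=(0,0) retry=(0,0)
2. T2 LOAD -> counter=2 r=(3,2) succ=(0,0) retry=(0,0)
3. T1 CAS -> counter=2 r=(3,2) succ=(0,0) retry=(1,0)
4. T2 CAS -> counter=3 r=(3,2) succ=(0,1) retry=(1,0)

counter=3 r=(3,2) succ=(0,1) retry=(1,0)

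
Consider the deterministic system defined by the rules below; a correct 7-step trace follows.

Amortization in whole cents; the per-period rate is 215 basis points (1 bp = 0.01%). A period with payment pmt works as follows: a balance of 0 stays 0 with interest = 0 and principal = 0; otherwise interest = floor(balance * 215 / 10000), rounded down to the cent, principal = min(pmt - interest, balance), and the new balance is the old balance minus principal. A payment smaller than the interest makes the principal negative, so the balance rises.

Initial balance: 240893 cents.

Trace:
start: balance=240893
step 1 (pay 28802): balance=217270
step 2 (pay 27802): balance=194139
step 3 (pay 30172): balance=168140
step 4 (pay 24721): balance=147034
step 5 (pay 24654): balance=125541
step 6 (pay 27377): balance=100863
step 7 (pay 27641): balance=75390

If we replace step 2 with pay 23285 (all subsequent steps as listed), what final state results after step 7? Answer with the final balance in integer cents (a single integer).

80414

(re-executing from step 2 with the substitution; state before step 2: balance=217270)
step 2 (pay 23285): balance=198656
step 3 (pay 30172): balance=172755
step 4 (pay 24721): balance=151748
step 5 (pay 24654): balance=130356
step 6 (pay 27377): balance=105781
step 7 (pay 27641): balance=80414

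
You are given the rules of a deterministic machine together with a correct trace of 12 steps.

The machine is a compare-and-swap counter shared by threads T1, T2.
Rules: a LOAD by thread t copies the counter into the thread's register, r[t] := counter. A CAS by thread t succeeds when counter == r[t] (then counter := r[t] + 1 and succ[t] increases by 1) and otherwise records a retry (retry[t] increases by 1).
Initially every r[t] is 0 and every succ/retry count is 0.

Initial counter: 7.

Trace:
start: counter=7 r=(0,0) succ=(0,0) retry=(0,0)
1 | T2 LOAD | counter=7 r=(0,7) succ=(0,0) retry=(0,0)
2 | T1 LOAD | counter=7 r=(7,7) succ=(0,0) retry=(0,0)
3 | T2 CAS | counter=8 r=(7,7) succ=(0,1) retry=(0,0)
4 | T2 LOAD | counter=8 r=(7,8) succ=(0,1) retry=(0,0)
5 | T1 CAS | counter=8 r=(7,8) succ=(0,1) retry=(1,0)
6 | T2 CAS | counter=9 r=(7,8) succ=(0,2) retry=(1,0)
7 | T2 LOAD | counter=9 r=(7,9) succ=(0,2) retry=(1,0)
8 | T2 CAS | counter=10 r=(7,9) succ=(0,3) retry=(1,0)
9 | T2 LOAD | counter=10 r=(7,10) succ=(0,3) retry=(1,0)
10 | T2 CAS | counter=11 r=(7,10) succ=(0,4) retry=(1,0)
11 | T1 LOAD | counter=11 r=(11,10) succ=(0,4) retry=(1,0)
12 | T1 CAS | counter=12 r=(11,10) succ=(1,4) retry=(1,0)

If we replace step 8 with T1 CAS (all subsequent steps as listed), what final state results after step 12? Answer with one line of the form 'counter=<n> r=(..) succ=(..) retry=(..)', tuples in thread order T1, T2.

counter=11 r=(10,9) succ=(1,3) retry=(2,0)

(re-executing from step 8 with the substitution; state before step 8: counter=9 r=(7,9) succ=(0,2) retry=(1,0))
8 | T1 CAS | counter=9 r=(7,9) succ=(0,2) retry=(2,0)
9 | T2 LOAD | counter=9 r=(7,9) succ=(0,2) retry=(2,0)
10 | T2 CAS | counter=10 r=(7,9) succ=(0,3) retry=(2,0)
11 | T1 LOAD | counter=10 r=(10,9) succ=(0,3) retry=(2,0)
12 | T1 CAS | counter=11 r=(10,9) succ=(1,3) retry=(2,0)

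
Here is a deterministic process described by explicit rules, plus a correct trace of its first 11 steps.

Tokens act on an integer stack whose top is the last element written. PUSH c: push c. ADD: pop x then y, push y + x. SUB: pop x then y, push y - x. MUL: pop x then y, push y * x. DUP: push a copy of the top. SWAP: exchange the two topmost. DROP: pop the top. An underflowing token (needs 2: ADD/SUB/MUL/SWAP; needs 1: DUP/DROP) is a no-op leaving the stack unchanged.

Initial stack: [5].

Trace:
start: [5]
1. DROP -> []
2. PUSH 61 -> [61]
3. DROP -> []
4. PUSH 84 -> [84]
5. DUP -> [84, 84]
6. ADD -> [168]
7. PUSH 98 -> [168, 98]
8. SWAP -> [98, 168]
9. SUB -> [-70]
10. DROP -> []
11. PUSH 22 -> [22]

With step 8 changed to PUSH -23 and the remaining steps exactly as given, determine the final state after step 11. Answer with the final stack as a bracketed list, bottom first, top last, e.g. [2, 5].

[168, 22]

(re-executing from step 8 with the substitution; state before step 8: [168, 98])
8. PUSH -23 -> [168, 98, -23]
9. SUB -> [168, 121]
10. DROP -> [168]
11. PUSH 22 -> [168, 22]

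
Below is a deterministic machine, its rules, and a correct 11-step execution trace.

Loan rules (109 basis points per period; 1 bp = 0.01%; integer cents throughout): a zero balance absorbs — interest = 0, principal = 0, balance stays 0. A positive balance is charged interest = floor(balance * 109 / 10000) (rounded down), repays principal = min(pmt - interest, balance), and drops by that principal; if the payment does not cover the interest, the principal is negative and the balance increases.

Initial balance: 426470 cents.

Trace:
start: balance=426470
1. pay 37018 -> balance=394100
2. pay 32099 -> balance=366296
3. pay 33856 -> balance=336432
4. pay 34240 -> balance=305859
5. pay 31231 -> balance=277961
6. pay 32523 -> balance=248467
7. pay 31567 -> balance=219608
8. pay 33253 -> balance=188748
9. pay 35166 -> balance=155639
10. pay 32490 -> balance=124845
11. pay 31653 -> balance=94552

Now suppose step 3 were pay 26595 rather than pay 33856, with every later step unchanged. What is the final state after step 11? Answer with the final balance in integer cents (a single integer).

(re-executing from step 3 with the substitution; state before step 3: balance=366296)
3. pay 26595 -> balance=343693
4. pay 34240 -> balance=313199
5. pay 31231 -> balance=285381
6. pay 32523 -> balance=255968
7. pay 31567 -> balance=227191
8. pay 33253 -> balance=196414
9. pay 35166 -> balance=163388
10. pay 32490 -> balance=132678
11. pay 31653 -> balance=102471

102471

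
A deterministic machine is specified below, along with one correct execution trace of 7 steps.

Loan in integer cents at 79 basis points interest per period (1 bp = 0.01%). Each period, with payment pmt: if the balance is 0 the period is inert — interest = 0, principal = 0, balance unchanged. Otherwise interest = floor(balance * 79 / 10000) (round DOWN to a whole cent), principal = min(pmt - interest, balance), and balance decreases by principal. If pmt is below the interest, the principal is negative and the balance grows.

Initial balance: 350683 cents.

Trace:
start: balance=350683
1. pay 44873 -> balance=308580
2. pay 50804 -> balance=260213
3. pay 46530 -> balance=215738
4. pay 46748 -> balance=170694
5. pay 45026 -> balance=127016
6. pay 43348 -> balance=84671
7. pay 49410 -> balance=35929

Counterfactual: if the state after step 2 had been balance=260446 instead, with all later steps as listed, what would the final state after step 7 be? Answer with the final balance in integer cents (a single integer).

state after step 2 := balance=260446
3. pay 46530 -> balance=215973
4. pay 46748 -> balance=170931
5. pay 45026 -> balance=127255
6. pay 43348 -> balance=84912
7. pay 49410 -> balance=36172

36172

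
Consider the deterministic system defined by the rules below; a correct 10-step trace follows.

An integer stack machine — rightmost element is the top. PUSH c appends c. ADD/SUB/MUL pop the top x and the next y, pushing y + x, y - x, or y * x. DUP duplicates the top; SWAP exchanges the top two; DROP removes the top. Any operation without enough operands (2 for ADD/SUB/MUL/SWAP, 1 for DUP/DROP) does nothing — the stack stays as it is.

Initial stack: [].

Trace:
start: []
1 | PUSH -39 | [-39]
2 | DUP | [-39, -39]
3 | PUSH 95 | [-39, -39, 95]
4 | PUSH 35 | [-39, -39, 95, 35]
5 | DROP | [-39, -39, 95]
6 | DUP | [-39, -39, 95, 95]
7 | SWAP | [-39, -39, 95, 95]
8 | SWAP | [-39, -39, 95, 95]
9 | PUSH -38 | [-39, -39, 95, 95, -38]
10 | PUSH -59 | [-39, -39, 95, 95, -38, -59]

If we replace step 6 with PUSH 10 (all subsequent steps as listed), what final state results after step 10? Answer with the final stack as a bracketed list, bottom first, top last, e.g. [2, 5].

(re-executing from step 6 with the substitution; state before step 6: [-39, -39, 95])
6 | PUSH 10 | [-39, -39, 95, 10]
7 | SWAP | [-39, -39, 10, 95]
8 | SWAP | [-39, -39, 95, 10]
9 | PUSH -38 | [-39, -39, 95, 10, -38]
10 | PUSH -59 | [-39, -39, 95, 10, -38, -59]

[-39, -39, 95, 10, -38, -59]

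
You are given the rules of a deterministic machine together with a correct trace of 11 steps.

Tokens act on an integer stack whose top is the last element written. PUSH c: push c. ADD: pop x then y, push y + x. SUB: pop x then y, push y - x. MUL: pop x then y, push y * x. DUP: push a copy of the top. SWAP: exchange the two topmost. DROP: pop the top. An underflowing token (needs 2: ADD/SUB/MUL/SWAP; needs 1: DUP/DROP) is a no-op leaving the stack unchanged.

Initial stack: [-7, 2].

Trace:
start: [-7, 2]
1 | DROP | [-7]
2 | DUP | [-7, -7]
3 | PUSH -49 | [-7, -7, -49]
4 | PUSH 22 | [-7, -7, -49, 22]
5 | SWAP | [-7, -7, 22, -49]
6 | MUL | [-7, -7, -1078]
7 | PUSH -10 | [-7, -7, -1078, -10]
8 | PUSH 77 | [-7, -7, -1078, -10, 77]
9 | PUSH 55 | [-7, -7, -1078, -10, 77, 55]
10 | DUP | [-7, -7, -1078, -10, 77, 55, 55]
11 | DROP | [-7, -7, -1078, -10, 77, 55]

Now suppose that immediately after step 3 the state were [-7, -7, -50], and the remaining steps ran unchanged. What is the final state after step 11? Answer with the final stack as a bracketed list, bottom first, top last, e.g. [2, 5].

state after step 3 := [-7, -7, -50]
4 | PUSH 22 | [-7, -7, -50, 22]
5 | SWAP | [-7, -7, 22, -50]
6 | MUL | [-7, -7, -1100]
7 | PUSH -10 | [-7, -7, -1100, -10]
8 | PUSH 77 | [-7, -7, -1100, -10, 77]
9 | PUSH 55 | [-7, -7, -1100, -10, 77, 55]
10 | DUP | [-7, -7, -1100, -10, 77, 55, 55]
11 | DROP | [-7, -7, -1100, -10, 77, 55]

[-7, -7, -1100, -10, 77, 55]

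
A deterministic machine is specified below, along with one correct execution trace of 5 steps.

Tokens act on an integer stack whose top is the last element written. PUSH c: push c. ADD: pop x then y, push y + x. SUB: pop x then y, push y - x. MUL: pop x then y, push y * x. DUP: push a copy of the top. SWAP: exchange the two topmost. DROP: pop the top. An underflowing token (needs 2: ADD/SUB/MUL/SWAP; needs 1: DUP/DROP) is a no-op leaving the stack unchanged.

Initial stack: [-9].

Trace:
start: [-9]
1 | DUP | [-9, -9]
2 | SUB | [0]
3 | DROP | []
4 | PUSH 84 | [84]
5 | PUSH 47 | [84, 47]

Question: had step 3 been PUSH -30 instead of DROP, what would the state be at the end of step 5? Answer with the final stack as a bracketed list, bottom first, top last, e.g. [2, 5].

[0, -30, 84, 47]

(re-executing from step 3 with the substitution; state before step 3: [0])
3 | PUSH -30 | [0, -30]
4 | PUSH 84 | [0, -30, 84]
5 | PUSH 47 | [0, -30, 84, 47]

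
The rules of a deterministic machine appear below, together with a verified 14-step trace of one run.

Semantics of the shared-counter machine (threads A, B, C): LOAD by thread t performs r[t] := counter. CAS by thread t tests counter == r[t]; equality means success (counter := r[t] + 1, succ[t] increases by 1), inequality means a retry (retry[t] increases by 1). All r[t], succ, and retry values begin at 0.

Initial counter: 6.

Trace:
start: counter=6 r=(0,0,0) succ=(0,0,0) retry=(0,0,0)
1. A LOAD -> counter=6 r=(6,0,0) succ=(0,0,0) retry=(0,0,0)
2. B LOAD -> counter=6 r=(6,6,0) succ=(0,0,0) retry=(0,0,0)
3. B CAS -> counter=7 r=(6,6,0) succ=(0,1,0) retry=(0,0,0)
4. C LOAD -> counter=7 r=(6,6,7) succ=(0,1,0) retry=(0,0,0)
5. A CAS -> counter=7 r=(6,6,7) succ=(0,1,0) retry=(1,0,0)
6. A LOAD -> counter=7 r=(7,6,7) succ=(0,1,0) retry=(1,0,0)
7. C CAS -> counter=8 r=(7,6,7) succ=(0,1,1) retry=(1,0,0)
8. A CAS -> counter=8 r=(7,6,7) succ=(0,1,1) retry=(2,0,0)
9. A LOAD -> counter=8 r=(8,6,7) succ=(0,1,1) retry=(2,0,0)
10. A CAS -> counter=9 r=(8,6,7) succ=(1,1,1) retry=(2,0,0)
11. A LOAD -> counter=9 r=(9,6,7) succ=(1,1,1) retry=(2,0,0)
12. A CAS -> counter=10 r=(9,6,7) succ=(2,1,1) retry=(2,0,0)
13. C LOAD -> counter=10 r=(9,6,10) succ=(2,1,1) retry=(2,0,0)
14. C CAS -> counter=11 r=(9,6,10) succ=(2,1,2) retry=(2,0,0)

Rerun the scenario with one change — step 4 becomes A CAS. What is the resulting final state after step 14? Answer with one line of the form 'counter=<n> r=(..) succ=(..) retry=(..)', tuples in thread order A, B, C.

counter=11 r=(9,6,10) succ=(3,1,1) retry=(2,0,1)

(re-executing from step 4 with the substitution; state before step 4: counter=7 r=(6,6,0) succ=(0,1,0) retry=(0,0,0))
4. A CAS -> counter=7 r=(6,6,0) succ=(0,1,0) retry=(1,0,0)
5. A CAS -> counter=7 r=(6,6,0) succ=(0,1,0) retry=(2,0,0)
6. A LOAD -> counter=7 r=(7,6,0) succ=(0,1,0) retry=(2,0,0)
7. C CAS -> counter=7 r=(7,6,0) succ=(0,1,0) retry=(2,0,1)
8. A CAS -> counter=8 r=(7,6,0) succ=(1,1,0) retry=(2,0,1)
9. A LOAD -> counter=8 r=(8,6,0) succ=(1,1,0) retry=(2,0,1)
10. A CAS -> counter=9 r=(8,6,0) succ=(2,1,0) retry=(2,0,1)
11. A LOAD -> counter=9 r=(9,6,0) succ=(2,1,0) retry=(2,0,1)
12. A CAS -> counter=10 r=(9,6,0) succ=(3,1,0) retry=(2,0,1)
13. C LOAD -> counter=10 r=(9,6,10) succ=(3,1,0) retry=(2,0,1)
14. C CAS -> counter=11 r=(9,6,10) succ=(3,1,1) retry=(2,0,1)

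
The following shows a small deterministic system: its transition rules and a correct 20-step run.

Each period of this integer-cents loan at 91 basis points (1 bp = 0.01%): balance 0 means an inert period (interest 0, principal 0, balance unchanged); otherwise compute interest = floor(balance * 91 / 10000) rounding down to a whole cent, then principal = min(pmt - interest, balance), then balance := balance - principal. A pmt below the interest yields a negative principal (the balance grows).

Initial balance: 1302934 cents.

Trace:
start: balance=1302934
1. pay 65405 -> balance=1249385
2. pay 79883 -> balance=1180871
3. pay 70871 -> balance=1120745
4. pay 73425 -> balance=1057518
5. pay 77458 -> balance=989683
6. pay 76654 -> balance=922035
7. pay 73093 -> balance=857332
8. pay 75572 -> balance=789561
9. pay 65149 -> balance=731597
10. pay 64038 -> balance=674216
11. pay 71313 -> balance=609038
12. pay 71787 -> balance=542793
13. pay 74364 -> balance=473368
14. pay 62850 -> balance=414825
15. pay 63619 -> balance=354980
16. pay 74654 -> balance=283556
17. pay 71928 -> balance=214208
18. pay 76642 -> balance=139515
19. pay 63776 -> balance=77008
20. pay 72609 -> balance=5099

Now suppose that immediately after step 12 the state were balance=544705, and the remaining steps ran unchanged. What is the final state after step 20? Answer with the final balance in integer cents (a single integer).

state after step 12 := balance=544705
13. pay 74364 -> balance=475297
14. pay 62850 -> balance=416772
15. pay 63619 -> balance=356945
16. pay 74654 -> balance=285539
17. pay 71928 -> balance=216209
18. pay 76642 -> balance=141534
19. pay 63776 -> balance=79045
20. pay 72609 -> balance=7155

7155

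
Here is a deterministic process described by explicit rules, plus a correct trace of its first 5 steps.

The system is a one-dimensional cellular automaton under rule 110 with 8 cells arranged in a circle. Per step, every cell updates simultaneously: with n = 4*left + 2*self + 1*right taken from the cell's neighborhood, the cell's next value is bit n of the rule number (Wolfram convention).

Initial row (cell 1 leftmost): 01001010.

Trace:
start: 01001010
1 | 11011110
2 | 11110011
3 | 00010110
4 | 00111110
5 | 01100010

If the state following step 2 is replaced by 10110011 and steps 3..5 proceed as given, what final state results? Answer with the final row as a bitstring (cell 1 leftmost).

10110000

state after step 2 := 10110011
3 | 11110110
4 | 10011111
5 | 10110000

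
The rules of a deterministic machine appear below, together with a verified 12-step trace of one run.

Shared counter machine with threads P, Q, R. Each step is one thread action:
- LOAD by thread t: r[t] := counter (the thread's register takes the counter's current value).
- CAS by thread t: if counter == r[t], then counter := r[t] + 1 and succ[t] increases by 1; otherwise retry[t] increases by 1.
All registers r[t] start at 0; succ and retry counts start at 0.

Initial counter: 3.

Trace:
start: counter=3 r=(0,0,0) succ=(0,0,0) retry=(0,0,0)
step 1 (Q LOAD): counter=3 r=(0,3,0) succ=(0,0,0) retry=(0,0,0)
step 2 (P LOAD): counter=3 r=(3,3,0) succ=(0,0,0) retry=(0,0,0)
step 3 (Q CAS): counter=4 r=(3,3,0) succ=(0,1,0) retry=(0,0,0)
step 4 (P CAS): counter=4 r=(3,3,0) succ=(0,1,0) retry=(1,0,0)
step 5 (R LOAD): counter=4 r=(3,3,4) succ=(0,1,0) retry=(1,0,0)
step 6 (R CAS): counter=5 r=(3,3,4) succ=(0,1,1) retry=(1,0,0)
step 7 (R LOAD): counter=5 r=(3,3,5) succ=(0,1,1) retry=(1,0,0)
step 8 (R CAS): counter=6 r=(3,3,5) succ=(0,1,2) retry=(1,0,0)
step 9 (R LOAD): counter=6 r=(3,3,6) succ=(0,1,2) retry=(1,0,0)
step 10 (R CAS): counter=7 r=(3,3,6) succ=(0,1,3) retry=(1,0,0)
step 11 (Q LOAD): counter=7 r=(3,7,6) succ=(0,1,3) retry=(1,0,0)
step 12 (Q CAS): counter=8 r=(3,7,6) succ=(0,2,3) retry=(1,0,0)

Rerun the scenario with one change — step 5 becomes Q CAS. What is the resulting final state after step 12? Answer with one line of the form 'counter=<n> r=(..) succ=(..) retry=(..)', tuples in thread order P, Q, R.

(re-executing from step 5 with the substitution; state before step 5: counter=4 r=(3,3,0) succ=(0,1,0) retry=(1,0,0))
step 5 (Q CAS): counter=4 r=(3,3,0) succ=(0,1,0) retry=(1,1,0)
step 6 (R CAS): counter=4 r=(3,3,0) succ=(0,1,0) retry=(1,1,1)
step 7 (R LOAD): counter=4 r=(3,3,4) succ=(0,1,0) retry=(1,1,1)
step 8 (R CAS): counter=5 r=(3,3,4) succ=(0,1,1) retry=(1,1,1)
step 9 (R LOAD): counter=5 r=(3,3,5) succ=(0,1,1) retry=(1,1,1)
step 10 (R CAS): counter=6 r=(3,3,5) succ=(0,1,2) retry=(1,1,1)
step 11 (Q LOAD): counter=6 r=(3,6,5) succ=(0,1,2) retry=(1,1,1)
step 12 (Q CAS): counter=7 r=(3,6,5) succ=(0,2,2) retry=(1,1,1)

counter=7 r=(3,6,5) succ=(0,2,2) retry=(1,1,1)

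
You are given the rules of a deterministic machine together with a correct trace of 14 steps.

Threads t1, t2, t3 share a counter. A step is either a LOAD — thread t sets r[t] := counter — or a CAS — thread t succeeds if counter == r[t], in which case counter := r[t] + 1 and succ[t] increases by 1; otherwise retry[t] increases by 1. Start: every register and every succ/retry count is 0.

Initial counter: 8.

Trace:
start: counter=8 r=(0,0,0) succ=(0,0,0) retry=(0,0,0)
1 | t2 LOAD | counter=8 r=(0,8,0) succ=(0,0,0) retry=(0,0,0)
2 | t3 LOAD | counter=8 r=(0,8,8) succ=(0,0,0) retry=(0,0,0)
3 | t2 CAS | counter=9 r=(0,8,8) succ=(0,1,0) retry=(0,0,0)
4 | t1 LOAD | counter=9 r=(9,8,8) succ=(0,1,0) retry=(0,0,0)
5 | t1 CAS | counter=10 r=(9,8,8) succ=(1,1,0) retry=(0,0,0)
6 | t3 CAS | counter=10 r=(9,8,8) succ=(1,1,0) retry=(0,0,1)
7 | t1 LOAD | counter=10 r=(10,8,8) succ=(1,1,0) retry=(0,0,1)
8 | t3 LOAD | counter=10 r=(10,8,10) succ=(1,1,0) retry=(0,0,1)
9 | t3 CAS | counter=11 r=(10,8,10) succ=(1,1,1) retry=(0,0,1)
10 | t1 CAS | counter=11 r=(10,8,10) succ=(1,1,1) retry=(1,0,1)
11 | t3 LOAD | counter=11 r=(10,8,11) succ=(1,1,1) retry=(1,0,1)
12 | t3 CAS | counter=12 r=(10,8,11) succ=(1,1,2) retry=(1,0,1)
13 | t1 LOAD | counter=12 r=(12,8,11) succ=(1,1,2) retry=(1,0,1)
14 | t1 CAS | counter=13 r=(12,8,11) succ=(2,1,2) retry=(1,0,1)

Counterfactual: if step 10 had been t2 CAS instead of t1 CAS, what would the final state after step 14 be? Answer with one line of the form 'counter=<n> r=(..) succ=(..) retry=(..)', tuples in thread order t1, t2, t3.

counter=13 r=(12,8,11) succ=(2,1,2) retry=(0,1,1)

(re-executing from step 10 with the substitution; state before step 10: counter=11 r=(10,8,10) succ=(1,1,1) retry=(0,0,1))
10 | t2 CAS | counter=11 r=(10,8,10) succ=(1,1,1) retry=(0,1,1)
11 | t3 LOAD | counter=11 r=(10,8,11) succ=(1,1,1) retry=(0,1,1)
12 | t3 CAS | counter=12 r=(10,8,11) succ=(1,1,2) retry=(0,1,1)
13 | t1 LOAD | counter=12 r=(12,8,11) succ=(1,1,2) retry=(0,1,1)
14 | t1 CAS | counter=13 r=(12,8,11) succ=(2,1,2) retry=(0,1,1)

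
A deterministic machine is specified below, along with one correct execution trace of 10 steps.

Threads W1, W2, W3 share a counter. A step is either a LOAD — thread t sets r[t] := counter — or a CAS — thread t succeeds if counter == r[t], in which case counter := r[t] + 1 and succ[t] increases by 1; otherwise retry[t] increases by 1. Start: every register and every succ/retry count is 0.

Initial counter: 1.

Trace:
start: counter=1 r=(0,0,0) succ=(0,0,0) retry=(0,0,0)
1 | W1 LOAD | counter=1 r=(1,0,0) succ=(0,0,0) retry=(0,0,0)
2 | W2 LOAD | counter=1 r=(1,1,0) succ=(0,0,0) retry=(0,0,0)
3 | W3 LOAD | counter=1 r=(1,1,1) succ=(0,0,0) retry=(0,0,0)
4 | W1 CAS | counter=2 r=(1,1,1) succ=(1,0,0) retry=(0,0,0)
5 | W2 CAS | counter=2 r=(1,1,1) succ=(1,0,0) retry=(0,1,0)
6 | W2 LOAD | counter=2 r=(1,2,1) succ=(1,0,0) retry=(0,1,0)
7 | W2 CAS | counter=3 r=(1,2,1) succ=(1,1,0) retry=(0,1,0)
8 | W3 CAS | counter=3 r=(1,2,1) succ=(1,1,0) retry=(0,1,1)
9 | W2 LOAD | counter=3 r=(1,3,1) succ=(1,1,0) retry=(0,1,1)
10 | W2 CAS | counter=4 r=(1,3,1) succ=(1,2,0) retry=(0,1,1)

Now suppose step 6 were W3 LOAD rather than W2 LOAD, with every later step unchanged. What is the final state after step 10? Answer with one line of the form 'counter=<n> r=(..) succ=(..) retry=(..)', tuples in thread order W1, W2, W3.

(re-executing from step 6 with the substitution; state before step 6: counter=2 r=(1,1,1) succ=(1,0,0) retry=(0,1,0))
6 | W3 LOAD | counter=2 r=(1,1,2) succ=(1,0,0) retry=(0,1,0)
7 | W2 CAS | counter=2 r=(1,1,2) succ=(1,0,0) retry=(0,2,0)
8 | W3 CAS | counter=3 r=(1,1,2) succ=(1,0,1) retry=(0,2,0)
9 | W2 LOAD | counter=3 r=(1,3,2) succ=(1,0,1) retry=(0,2,0)
10 | W2 CAS | counter=4 r=(1,3,2) succ=(1,1,1) retry=(0,2,0)

counter=4 r=(1,3,2) succ=(1,1,1) retry=(0,2,0)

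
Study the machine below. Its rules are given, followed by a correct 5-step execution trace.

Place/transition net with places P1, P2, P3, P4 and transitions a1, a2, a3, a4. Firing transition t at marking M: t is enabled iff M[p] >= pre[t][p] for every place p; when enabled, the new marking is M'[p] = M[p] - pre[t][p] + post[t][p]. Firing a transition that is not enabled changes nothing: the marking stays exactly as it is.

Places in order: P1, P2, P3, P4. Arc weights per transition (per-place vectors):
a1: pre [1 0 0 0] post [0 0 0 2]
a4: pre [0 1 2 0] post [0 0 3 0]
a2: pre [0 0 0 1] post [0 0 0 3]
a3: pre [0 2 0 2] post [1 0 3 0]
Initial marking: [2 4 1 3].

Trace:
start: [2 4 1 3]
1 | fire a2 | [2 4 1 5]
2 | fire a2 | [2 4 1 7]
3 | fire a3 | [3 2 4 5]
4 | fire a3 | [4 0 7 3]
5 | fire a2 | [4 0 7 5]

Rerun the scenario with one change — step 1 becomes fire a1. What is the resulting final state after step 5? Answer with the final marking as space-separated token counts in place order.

(re-executing from step 1 with the substitution; state before step 1: [2 4 1 3])
1 | fire a1 | [1 4 1 5]
2 | fire a2 | [1 4 1 7]
3 | fire a3 | [2 2 4 5]
4 | fire a3 | [3 0 7 3]
5 | fire a2 | [3 0 7 5]

3 0 7 5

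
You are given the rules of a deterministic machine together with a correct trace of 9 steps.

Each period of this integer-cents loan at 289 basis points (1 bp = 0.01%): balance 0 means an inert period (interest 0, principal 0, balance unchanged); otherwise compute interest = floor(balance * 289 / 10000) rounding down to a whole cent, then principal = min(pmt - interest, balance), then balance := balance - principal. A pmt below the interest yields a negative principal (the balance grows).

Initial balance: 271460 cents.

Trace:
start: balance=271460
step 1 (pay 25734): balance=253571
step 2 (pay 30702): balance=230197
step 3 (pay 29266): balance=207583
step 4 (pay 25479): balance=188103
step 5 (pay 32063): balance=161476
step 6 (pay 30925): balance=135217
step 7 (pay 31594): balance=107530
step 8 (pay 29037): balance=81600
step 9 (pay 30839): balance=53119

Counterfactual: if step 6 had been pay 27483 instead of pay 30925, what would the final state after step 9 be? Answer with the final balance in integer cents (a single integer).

56868

(re-executing from step 6 with the substitution; state before step 6: balance=161476)
step 6 (pay 27483): balance=138659
step 7 (pay 31594): balance=111072
step 8 (pay 29037): balance=85244
step 9 (pay 30839): balance=56868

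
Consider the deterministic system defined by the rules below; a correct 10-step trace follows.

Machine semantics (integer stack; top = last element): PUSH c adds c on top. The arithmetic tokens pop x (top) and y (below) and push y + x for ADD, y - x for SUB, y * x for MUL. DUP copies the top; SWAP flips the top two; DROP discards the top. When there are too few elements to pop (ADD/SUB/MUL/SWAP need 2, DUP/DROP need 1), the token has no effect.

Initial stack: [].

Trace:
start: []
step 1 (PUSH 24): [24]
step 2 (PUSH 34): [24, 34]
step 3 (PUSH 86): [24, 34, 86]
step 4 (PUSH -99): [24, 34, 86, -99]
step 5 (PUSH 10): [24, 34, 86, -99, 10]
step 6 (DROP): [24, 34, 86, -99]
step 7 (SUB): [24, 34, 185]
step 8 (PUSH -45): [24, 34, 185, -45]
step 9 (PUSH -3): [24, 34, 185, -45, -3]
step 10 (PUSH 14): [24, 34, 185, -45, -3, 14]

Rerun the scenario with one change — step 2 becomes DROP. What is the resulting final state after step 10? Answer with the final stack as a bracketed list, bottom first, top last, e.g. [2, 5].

(re-executing from step 2 with the substitution; state before step 2: [24])
step 2 (DROP): []
step 3 (PUSH 86): [86]
step 4 (PUSH -99): [86, -99]
step 5 (PUSH 10): [86, -99, 10]
step 6 (DROP): [86, -99]
step 7 (SUB): [185]
step 8 (PUSH -45): [185, -45]
step 9 (PUSH -3): [185, -45, -3]
step 10 (PUSH 14): [185, -45, -3, 14]

[185, -45, -3, 14]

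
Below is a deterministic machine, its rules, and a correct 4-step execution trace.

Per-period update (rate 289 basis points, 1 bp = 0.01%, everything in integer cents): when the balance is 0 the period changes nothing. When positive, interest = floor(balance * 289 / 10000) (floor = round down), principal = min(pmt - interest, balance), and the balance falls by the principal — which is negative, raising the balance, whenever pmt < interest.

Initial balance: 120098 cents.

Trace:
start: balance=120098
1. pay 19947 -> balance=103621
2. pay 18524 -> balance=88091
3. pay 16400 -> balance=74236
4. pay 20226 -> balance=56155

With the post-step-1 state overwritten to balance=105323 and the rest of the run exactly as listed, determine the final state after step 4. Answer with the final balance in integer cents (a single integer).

58009

state after step 1 := balance=105323
2. pay 18524 -> balance=89842
3. pay 16400 -> balance=76038
4. pay 20226 -> balance=58009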